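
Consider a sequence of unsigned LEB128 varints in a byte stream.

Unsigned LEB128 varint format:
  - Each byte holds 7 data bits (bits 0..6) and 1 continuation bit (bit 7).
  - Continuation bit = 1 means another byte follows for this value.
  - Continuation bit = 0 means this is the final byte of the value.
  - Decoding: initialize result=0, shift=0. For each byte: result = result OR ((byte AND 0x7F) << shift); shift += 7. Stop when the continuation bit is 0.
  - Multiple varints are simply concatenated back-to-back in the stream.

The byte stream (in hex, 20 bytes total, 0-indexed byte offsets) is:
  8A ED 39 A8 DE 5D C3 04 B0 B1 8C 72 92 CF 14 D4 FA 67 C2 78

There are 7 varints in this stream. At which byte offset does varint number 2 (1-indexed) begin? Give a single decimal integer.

  byte[0]=0x8A cont=1 payload=0x0A=10: acc |= 10<<0 -> acc=10 shift=7
  byte[1]=0xED cont=1 payload=0x6D=109: acc |= 109<<7 -> acc=13962 shift=14
  byte[2]=0x39 cont=0 payload=0x39=57: acc |= 57<<14 -> acc=947850 shift=21 [end]
Varint 1: bytes[0:3] = 8A ED 39 -> value 947850 (3 byte(s))
  byte[3]=0xA8 cont=1 payload=0x28=40: acc |= 40<<0 -> acc=40 shift=7
  byte[4]=0xDE cont=1 payload=0x5E=94: acc |= 94<<7 -> acc=12072 shift=14
  byte[5]=0x5D cont=0 payload=0x5D=93: acc |= 93<<14 -> acc=1535784 shift=21 [end]
Varint 2: bytes[3:6] = A8 DE 5D -> value 1535784 (3 byte(s))
  byte[6]=0xC3 cont=1 payload=0x43=67: acc |= 67<<0 -> acc=67 shift=7
  byte[7]=0x04 cont=0 payload=0x04=4: acc |= 4<<7 -> acc=579 shift=14 [end]
Varint 3: bytes[6:8] = C3 04 -> value 579 (2 byte(s))
  byte[8]=0xB0 cont=1 payload=0x30=48: acc |= 48<<0 -> acc=48 shift=7
  byte[9]=0xB1 cont=1 payload=0x31=49: acc |= 49<<7 -> acc=6320 shift=14
  byte[10]=0x8C cont=1 payload=0x0C=12: acc |= 12<<14 -> acc=202928 shift=21
  byte[11]=0x72 cont=0 payload=0x72=114: acc |= 114<<21 -> acc=239278256 shift=28 [end]
Varint 4: bytes[8:12] = B0 B1 8C 72 -> value 239278256 (4 byte(s))
  byte[12]=0x92 cont=1 payload=0x12=18: acc |= 18<<0 -> acc=18 shift=7
  byte[13]=0xCF cont=1 payload=0x4F=79: acc |= 79<<7 -> acc=10130 shift=14
  byte[14]=0x14 cont=0 payload=0x14=20: acc |= 20<<14 -> acc=337810 shift=21 [end]
Varint 5: bytes[12:15] = 92 CF 14 -> value 337810 (3 byte(s))
  byte[15]=0xD4 cont=1 payload=0x54=84: acc |= 84<<0 -> acc=84 shift=7
  byte[16]=0xFA cont=1 payload=0x7A=122: acc |= 122<<7 -> acc=15700 shift=14
  byte[17]=0x67 cont=0 payload=0x67=103: acc |= 103<<14 -> acc=1703252 shift=21 [end]
Varint 6: bytes[15:18] = D4 FA 67 -> value 1703252 (3 byte(s))
  byte[18]=0xC2 cont=1 payload=0x42=66: acc |= 66<<0 -> acc=66 shift=7
  byte[19]=0x78 cont=0 payload=0x78=120: acc |= 120<<7 -> acc=15426 shift=14 [end]
Varint 7: bytes[18:20] = C2 78 -> value 15426 (2 byte(s))

Answer: 3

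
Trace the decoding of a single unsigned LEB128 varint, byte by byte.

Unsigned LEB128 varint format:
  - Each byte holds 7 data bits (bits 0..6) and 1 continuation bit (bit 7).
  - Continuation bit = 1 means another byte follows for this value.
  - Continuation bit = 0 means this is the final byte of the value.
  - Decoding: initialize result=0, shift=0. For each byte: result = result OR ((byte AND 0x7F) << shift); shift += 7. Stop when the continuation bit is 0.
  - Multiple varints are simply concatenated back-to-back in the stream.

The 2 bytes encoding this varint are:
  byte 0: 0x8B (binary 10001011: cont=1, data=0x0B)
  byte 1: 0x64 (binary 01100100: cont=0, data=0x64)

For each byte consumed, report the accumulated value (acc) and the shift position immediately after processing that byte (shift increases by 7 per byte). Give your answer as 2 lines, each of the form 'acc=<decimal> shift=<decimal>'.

byte 0=0x8B: payload=0x0B=11, contrib = 11<<0 = 11; acc -> 11, shift -> 7
byte 1=0x64: payload=0x64=100, contrib = 100<<7 = 12800; acc -> 12811, shift -> 14

Answer: acc=11 shift=7
acc=12811 shift=14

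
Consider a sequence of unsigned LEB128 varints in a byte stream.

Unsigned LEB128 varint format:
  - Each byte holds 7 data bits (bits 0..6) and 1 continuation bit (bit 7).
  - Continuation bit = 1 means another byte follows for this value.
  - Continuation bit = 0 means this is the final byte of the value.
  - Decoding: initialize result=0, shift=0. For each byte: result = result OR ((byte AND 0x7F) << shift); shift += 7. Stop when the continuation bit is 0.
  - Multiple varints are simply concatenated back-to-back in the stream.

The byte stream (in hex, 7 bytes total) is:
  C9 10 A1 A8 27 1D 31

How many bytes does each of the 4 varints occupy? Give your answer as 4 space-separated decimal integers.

Answer: 2 3 1 1

Derivation:
  byte[0]=0xC9 cont=1 payload=0x49=73: acc |= 73<<0 -> acc=73 shift=7
  byte[1]=0x10 cont=0 payload=0x10=16: acc |= 16<<7 -> acc=2121 shift=14 [end]
Varint 1: bytes[0:2] = C9 10 -> value 2121 (2 byte(s))
  byte[2]=0xA1 cont=1 payload=0x21=33: acc |= 33<<0 -> acc=33 shift=7
  byte[3]=0xA8 cont=1 payload=0x28=40: acc |= 40<<7 -> acc=5153 shift=14
  byte[4]=0x27 cont=0 payload=0x27=39: acc |= 39<<14 -> acc=644129 shift=21 [end]
Varint 2: bytes[2:5] = A1 A8 27 -> value 644129 (3 byte(s))
  byte[5]=0x1D cont=0 payload=0x1D=29: acc |= 29<<0 -> acc=29 shift=7 [end]
Varint 3: bytes[5:6] = 1D -> value 29 (1 byte(s))
  byte[6]=0x31 cont=0 payload=0x31=49: acc |= 49<<0 -> acc=49 shift=7 [end]
Varint 4: bytes[6:7] = 31 -> value 49 (1 byte(s))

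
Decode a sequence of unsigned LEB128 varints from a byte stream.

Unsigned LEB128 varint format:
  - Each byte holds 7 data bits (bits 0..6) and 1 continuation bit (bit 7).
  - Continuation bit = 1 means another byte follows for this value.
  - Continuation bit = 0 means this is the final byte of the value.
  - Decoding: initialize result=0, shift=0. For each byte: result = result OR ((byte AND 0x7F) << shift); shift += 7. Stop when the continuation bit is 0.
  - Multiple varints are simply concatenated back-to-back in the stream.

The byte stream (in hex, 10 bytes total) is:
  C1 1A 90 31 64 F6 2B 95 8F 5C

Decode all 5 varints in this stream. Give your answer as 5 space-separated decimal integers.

Answer: 3393 6288 100 5622 1509269

Derivation:
  byte[0]=0xC1 cont=1 payload=0x41=65: acc |= 65<<0 -> acc=65 shift=7
  byte[1]=0x1A cont=0 payload=0x1A=26: acc |= 26<<7 -> acc=3393 shift=14 [end]
Varint 1: bytes[0:2] = C1 1A -> value 3393 (2 byte(s))
  byte[2]=0x90 cont=1 payload=0x10=16: acc |= 16<<0 -> acc=16 shift=7
  byte[3]=0x31 cont=0 payload=0x31=49: acc |= 49<<7 -> acc=6288 shift=14 [end]
Varint 2: bytes[2:4] = 90 31 -> value 6288 (2 byte(s))
  byte[4]=0x64 cont=0 payload=0x64=100: acc |= 100<<0 -> acc=100 shift=7 [end]
Varint 3: bytes[4:5] = 64 -> value 100 (1 byte(s))
  byte[5]=0xF6 cont=1 payload=0x76=118: acc |= 118<<0 -> acc=118 shift=7
  byte[6]=0x2B cont=0 payload=0x2B=43: acc |= 43<<7 -> acc=5622 shift=14 [end]
Varint 4: bytes[5:7] = F6 2B -> value 5622 (2 byte(s))
  byte[7]=0x95 cont=1 payload=0x15=21: acc |= 21<<0 -> acc=21 shift=7
  byte[8]=0x8F cont=1 payload=0x0F=15: acc |= 15<<7 -> acc=1941 shift=14
  byte[9]=0x5C cont=0 payload=0x5C=92: acc |= 92<<14 -> acc=1509269 shift=21 [end]
Varint 5: bytes[7:10] = 95 8F 5C -> value 1509269 (3 byte(s))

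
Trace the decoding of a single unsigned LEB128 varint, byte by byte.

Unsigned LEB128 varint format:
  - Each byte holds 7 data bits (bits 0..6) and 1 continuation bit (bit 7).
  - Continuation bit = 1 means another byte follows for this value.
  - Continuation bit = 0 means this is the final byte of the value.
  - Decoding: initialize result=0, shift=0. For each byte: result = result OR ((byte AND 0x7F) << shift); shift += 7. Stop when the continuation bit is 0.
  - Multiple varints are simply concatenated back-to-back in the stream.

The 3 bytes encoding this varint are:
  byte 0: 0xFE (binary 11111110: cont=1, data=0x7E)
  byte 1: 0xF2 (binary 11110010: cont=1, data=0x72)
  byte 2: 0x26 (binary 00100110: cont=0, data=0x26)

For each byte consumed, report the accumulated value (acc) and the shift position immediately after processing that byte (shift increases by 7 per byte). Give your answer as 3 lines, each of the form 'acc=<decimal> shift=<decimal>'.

Answer: acc=126 shift=7
acc=14718 shift=14
acc=637310 shift=21

Derivation:
byte 0=0xFE: payload=0x7E=126, contrib = 126<<0 = 126; acc -> 126, shift -> 7
byte 1=0xF2: payload=0x72=114, contrib = 114<<7 = 14592; acc -> 14718, shift -> 14
byte 2=0x26: payload=0x26=38, contrib = 38<<14 = 622592; acc -> 637310, shift -> 21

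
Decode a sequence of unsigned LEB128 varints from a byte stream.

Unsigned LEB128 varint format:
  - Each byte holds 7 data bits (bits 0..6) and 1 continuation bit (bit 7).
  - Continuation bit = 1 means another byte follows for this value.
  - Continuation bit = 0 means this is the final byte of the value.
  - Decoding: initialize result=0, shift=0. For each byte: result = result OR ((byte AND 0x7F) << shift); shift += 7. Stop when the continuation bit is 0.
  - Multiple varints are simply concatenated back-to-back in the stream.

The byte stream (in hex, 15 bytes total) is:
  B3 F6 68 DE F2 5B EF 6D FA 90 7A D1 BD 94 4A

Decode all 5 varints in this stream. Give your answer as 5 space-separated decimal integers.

  byte[0]=0xB3 cont=1 payload=0x33=51: acc |= 51<<0 -> acc=51 shift=7
  byte[1]=0xF6 cont=1 payload=0x76=118: acc |= 118<<7 -> acc=15155 shift=14
  byte[2]=0x68 cont=0 payload=0x68=104: acc |= 104<<14 -> acc=1719091 shift=21 [end]
Varint 1: bytes[0:3] = B3 F6 68 -> value 1719091 (3 byte(s))
  byte[3]=0xDE cont=1 payload=0x5E=94: acc |= 94<<0 -> acc=94 shift=7
  byte[4]=0xF2 cont=1 payload=0x72=114: acc |= 114<<7 -> acc=14686 shift=14
  byte[5]=0x5B cont=0 payload=0x5B=91: acc |= 91<<14 -> acc=1505630 shift=21 [end]
Varint 2: bytes[3:6] = DE F2 5B -> value 1505630 (3 byte(s))
  byte[6]=0xEF cont=1 payload=0x6F=111: acc |= 111<<0 -> acc=111 shift=7
  byte[7]=0x6D cont=0 payload=0x6D=109: acc |= 109<<7 -> acc=14063 shift=14 [end]
Varint 3: bytes[6:8] = EF 6D -> value 14063 (2 byte(s))
  byte[8]=0xFA cont=1 payload=0x7A=122: acc |= 122<<0 -> acc=122 shift=7
  byte[9]=0x90 cont=1 payload=0x10=16: acc |= 16<<7 -> acc=2170 shift=14
  byte[10]=0x7A cont=0 payload=0x7A=122: acc |= 122<<14 -> acc=2001018 shift=21 [end]
Varint 4: bytes[8:11] = FA 90 7A -> value 2001018 (3 byte(s))
  byte[11]=0xD1 cont=1 payload=0x51=81: acc |= 81<<0 -> acc=81 shift=7
  byte[12]=0xBD cont=1 payload=0x3D=61: acc |= 61<<7 -> acc=7889 shift=14
  byte[13]=0x94 cont=1 payload=0x14=20: acc |= 20<<14 -> acc=335569 shift=21
  byte[14]=0x4A cont=0 payload=0x4A=74: acc |= 74<<21 -> acc=155524817 shift=28 [end]
Varint 5: bytes[11:15] = D1 BD 94 4A -> value 155524817 (4 byte(s))

Answer: 1719091 1505630 14063 2001018 155524817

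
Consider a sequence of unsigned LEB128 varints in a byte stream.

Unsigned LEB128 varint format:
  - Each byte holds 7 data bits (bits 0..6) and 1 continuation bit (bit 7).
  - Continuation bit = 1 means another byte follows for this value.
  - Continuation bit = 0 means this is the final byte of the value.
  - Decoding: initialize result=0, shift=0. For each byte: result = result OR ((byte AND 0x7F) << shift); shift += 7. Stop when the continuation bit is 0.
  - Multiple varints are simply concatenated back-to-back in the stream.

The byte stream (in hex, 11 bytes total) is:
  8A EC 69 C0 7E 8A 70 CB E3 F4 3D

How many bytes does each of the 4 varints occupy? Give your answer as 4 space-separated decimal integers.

  byte[0]=0x8A cont=1 payload=0x0A=10: acc |= 10<<0 -> acc=10 shift=7
  byte[1]=0xEC cont=1 payload=0x6C=108: acc |= 108<<7 -> acc=13834 shift=14
  byte[2]=0x69 cont=0 payload=0x69=105: acc |= 105<<14 -> acc=1734154 shift=21 [end]
Varint 1: bytes[0:3] = 8A EC 69 -> value 1734154 (3 byte(s))
  byte[3]=0xC0 cont=1 payload=0x40=64: acc |= 64<<0 -> acc=64 shift=7
  byte[4]=0x7E cont=0 payload=0x7E=126: acc |= 126<<7 -> acc=16192 shift=14 [end]
Varint 2: bytes[3:5] = C0 7E -> value 16192 (2 byte(s))
  byte[5]=0x8A cont=1 payload=0x0A=10: acc |= 10<<0 -> acc=10 shift=7
  byte[6]=0x70 cont=0 payload=0x70=112: acc |= 112<<7 -> acc=14346 shift=14 [end]
Varint 3: bytes[5:7] = 8A 70 -> value 14346 (2 byte(s))
  byte[7]=0xCB cont=1 payload=0x4B=75: acc |= 75<<0 -> acc=75 shift=7
  byte[8]=0xE3 cont=1 payload=0x63=99: acc |= 99<<7 -> acc=12747 shift=14
  byte[9]=0xF4 cont=1 payload=0x74=116: acc |= 116<<14 -> acc=1913291 shift=21
  byte[10]=0x3D cont=0 payload=0x3D=61: acc |= 61<<21 -> acc=129839563 shift=28 [end]
Varint 4: bytes[7:11] = CB E3 F4 3D -> value 129839563 (4 byte(s))

Answer: 3 2 2 4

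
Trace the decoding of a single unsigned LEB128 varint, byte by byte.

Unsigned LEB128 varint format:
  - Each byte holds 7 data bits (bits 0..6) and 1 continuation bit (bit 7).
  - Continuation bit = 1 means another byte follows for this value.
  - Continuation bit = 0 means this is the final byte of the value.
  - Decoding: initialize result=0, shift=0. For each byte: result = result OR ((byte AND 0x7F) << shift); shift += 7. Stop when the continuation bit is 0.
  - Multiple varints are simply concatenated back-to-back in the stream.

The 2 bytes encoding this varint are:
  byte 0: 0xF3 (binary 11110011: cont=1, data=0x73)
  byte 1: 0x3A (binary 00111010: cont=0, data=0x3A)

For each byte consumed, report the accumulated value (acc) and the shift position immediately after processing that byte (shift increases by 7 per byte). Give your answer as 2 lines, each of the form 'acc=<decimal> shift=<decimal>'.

byte 0=0xF3: payload=0x73=115, contrib = 115<<0 = 115; acc -> 115, shift -> 7
byte 1=0x3A: payload=0x3A=58, contrib = 58<<7 = 7424; acc -> 7539, shift -> 14

Answer: acc=115 shift=7
acc=7539 shift=14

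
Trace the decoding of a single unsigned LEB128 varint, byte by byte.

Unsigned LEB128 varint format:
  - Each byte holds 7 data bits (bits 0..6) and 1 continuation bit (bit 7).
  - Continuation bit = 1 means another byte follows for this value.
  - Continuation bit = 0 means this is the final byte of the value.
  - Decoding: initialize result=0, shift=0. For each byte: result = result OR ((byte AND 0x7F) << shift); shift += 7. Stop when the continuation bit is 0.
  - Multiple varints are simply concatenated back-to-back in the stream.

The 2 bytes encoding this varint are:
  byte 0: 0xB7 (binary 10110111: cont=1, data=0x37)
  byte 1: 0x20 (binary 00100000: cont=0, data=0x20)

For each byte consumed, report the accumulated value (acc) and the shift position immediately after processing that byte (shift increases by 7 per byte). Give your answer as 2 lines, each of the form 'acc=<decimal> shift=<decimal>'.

Answer: acc=55 shift=7
acc=4151 shift=14

Derivation:
byte 0=0xB7: payload=0x37=55, contrib = 55<<0 = 55; acc -> 55, shift -> 7
byte 1=0x20: payload=0x20=32, contrib = 32<<7 = 4096; acc -> 4151, shift -> 14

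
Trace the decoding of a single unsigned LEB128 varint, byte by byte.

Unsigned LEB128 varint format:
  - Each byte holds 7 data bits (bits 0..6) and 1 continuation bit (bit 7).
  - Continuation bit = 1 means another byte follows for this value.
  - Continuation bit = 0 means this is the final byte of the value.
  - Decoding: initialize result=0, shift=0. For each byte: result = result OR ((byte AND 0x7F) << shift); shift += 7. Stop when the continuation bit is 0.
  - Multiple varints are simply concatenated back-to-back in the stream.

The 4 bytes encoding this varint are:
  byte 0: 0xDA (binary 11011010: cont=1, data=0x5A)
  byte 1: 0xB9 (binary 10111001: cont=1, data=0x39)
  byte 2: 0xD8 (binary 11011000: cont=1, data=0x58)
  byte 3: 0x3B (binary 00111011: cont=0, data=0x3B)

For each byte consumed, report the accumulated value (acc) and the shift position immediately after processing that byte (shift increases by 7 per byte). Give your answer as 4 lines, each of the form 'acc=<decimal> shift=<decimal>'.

Answer: acc=90 shift=7
acc=7386 shift=14
acc=1449178 shift=21
acc=125181146 shift=28

Derivation:
byte 0=0xDA: payload=0x5A=90, contrib = 90<<0 = 90; acc -> 90, shift -> 7
byte 1=0xB9: payload=0x39=57, contrib = 57<<7 = 7296; acc -> 7386, shift -> 14
byte 2=0xD8: payload=0x58=88, contrib = 88<<14 = 1441792; acc -> 1449178, shift -> 21
byte 3=0x3B: payload=0x3B=59, contrib = 59<<21 = 123731968; acc -> 125181146, shift -> 28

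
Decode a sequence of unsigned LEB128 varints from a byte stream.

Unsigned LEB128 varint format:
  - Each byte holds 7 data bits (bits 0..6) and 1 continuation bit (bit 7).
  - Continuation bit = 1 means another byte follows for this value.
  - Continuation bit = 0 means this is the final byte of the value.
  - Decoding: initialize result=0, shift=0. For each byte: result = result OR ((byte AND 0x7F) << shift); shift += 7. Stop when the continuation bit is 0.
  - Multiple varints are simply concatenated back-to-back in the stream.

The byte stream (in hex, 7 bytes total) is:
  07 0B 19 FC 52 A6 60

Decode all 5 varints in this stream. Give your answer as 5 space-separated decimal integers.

Answer: 7 11 25 10620 12326

Derivation:
  byte[0]=0x07 cont=0 payload=0x07=7: acc |= 7<<0 -> acc=7 shift=7 [end]
Varint 1: bytes[0:1] = 07 -> value 7 (1 byte(s))
  byte[1]=0x0B cont=0 payload=0x0B=11: acc |= 11<<0 -> acc=11 shift=7 [end]
Varint 2: bytes[1:2] = 0B -> value 11 (1 byte(s))
  byte[2]=0x19 cont=0 payload=0x19=25: acc |= 25<<0 -> acc=25 shift=7 [end]
Varint 3: bytes[2:3] = 19 -> value 25 (1 byte(s))
  byte[3]=0xFC cont=1 payload=0x7C=124: acc |= 124<<0 -> acc=124 shift=7
  byte[4]=0x52 cont=0 payload=0x52=82: acc |= 82<<7 -> acc=10620 shift=14 [end]
Varint 4: bytes[3:5] = FC 52 -> value 10620 (2 byte(s))
  byte[5]=0xA6 cont=1 payload=0x26=38: acc |= 38<<0 -> acc=38 shift=7
  byte[6]=0x60 cont=0 payload=0x60=96: acc |= 96<<7 -> acc=12326 shift=14 [end]
Varint 5: bytes[5:7] = A6 60 -> value 12326 (2 byte(s))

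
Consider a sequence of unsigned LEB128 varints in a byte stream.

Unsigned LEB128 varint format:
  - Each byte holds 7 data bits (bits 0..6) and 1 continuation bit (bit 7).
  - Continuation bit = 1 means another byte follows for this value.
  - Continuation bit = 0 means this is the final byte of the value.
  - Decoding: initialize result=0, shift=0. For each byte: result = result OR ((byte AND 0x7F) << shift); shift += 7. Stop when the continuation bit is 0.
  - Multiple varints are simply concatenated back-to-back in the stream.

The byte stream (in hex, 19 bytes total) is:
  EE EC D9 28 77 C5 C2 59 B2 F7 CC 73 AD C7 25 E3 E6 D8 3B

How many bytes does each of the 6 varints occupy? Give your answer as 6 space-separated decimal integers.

  byte[0]=0xEE cont=1 payload=0x6E=110: acc |= 110<<0 -> acc=110 shift=7
  byte[1]=0xEC cont=1 payload=0x6C=108: acc |= 108<<7 -> acc=13934 shift=14
  byte[2]=0xD9 cont=1 payload=0x59=89: acc |= 89<<14 -> acc=1472110 shift=21
  byte[3]=0x28 cont=0 payload=0x28=40: acc |= 40<<21 -> acc=85358190 shift=28 [end]
Varint 1: bytes[0:4] = EE EC D9 28 -> value 85358190 (4 byte(s))
  byte[4]=0x77 cont=0 payload=0x77=119: acc |= 119<<0 -> acc=119 shift=7 [end]
Varint 2: bytes[4:5] = 77 -> value 119 (1 byte(s))
  byte[5]=0xC5 cont=1 payload=0x45=69: acc |= 69<<0 -> acc=69 shift=7
  byte[6]=0xC2 cont=1 payload=0x42=66: acc |= 66<<7 -> acc=8517 shift=14
  byte[7]=0x59 cont=0 payload=0x59=89: acc |= 89<<14 -> acc=1466693 shift=21 [end]
Varint 3: bytes[5:8] = C5 C2 59 -> value 1466693 (3 byte(s))
  byte[8]=0xB2 cont=1 payload=0x32=50: acc |= 50<<0 -> acc=50 shift=7
  byte[9]=0xF7 cont=1 payload=0x77=119: acc |= 119<<7 -> acc=15282 shift=14
  byte[10]=0xCC cont=1 payload=0x4C=76: acc |= 76<<14 -> acc=1260466 shift=21
  byte[11]=0x73 cont=0 payload=0x73=115: acc |= 115<<21 -> acc=242432946 shift=28 [end]
Varint 4: bytes[8:12] = B2 F7 CC 73 -> value 242432946 (4 byte(s))
  byte[12]=0xAD cont=1 payload=0x2D=45: acc |= 45<<0 -> acc=45 shift=7
  byte[13]=0xC7 cont=1 payload=0x47=71: acc |= 71<<7 -> acc=9133 shift=14
  byte[14]=0x25 cont=0 payload=0x25=37: acc |= 37<<14 -> acc=615341 shift=21 [end]
Varint 5: bytes[12:15] = AD C7 25 -> value 615341 (3 byte(s))
  byte[15]=0xE3 cont=1 payload=0x63=99: acc |= 99<<0 -> acc=99 shift=7
  byte[16]=0xE6 cont=1 payload=0x66=102: acc |= 102<<7 -> acc=13155 shift=14
  byte[17]=0xD8 cont=1 payload=0x58=88: acc |= 88<<14 -> acc=1454947 shift=21
  byte[18]=0x3B cont=0 payload=0x3B=59: acc |= 59<<21 -> acc=125186915 shift=28 [end]
Varint 6: bytes[15:19] = E3 E6 D8 3B -> value 125186915 (4 byte(s))

Answer: 4 1 3 4 3 4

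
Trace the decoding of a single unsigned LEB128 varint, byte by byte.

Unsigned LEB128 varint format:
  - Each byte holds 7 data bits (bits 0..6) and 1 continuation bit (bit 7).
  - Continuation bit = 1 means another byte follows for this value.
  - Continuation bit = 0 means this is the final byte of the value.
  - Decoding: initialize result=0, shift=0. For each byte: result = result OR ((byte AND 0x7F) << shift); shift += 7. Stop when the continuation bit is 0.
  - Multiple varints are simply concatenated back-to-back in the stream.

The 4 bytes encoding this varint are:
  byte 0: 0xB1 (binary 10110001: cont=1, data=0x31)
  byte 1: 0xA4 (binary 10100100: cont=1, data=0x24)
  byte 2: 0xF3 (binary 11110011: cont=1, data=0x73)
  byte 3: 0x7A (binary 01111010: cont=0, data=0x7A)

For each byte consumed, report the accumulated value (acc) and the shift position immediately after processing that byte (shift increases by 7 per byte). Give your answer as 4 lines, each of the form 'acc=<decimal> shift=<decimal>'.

Answer: acc=49 shift=7
acc=4657 shift=14
acc=1888817 shift=21
acc=257741361 shift=28

Derivation:
byte 0=0xB1: payload=0x31=49, contrib = 49<<0 = 49; acc -> 49, shift -> 7
byte 1=0xA4: payload=0x24=36, contrib = 36<<7 = 4608; acc -> 4657, shift -> 14
byte 2=0xF3: payload=0x73=115, contrib = 115<<14 = 1884160; acc -> 1888817, shift -> 21
byte 3=0x7A: payload=0x7A=122, contrib = 122<<21 = 255852544; acc -> 257741361, shift -> 28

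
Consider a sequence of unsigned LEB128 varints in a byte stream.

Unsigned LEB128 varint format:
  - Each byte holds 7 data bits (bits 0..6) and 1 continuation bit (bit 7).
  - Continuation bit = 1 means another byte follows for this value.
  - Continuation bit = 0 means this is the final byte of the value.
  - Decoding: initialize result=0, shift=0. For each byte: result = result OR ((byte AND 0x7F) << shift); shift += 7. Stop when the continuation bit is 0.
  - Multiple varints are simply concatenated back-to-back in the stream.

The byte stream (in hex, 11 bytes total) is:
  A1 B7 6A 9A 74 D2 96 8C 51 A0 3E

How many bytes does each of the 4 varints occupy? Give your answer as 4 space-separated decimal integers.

Answer: 3 2 4 2

Derivation:
  byte[0]=0xA1 cont=1 payload=0x21=33: acc |= 33<<0 -> acc=33 shift=7
  byte[1]=0xB7 cont=1 payload=0x37=55: acc |= 55<<7 -> acc=7073 shift=14
  byte[2]=0x6A cont=0 payload=0x6A=106: acc |= 106<<14 -> acc=1743777 shift=21 [end]
Varint 1: bytes[0:3] = A1 B7 6A -> value 1743777 (3 byte(s))
  byte[3]=0x9A cont=1 payload=0x1A=26: acc |= 26<<0 -> acc=26 shift=7
  byte[4]=0x74 cont=0 payload=0x74=116: acc |= 116<<7 -> acc=14874 shift=14 [end]
Varint 2: bytes[3:5] = 9A 74 -> value 14874 (2 byte(s))
  byte[5]=0xD2 cont=1 payload=0x52=82: acc |= 82<<0 -> acc=82 shift=7
  byte[6]=0x96 cont=1 payload=0x16=22: acc |= 22<<7 -> acc=2898 shift=14
  byte[7]=0x8C cont=1 payload=0x0C=12: acc |= 12<<14 -> acc=199506 shift=21
  byte[8]=0x51 cont=0 payload=0x51=81: acc |= 81<<21 -> acc=170068818 shift=28 [end]
Varint 3: bytes[5:9] = D2 96 8C 51 -> value 170068818 (4 byte(s))
  byte[9]=0xA0 cont=1 payload=0x20=32: acc |= 32<<0 -> acc=32 shift=7
  byte[10]=0x3E cont=0 payload=0x3E=62: acc |= 62<<7 -> acc=7968 shift=14 [end]
Varint 4: bytes[9:11] = A0 3E -> value 7968 (2 byte(s))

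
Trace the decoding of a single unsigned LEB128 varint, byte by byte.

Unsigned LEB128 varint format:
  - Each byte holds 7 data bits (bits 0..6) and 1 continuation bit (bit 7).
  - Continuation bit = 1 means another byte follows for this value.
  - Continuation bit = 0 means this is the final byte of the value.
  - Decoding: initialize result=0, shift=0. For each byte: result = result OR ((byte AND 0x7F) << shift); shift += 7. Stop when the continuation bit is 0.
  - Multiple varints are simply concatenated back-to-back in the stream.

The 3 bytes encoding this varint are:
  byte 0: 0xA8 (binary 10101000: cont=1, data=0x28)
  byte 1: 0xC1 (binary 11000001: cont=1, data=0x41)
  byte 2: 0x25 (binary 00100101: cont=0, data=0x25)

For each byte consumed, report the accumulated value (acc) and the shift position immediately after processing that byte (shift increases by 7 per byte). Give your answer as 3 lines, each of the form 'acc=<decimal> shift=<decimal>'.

Answer: acc=40 shift=7
acc=8360 shift=14
acc=614568 shift=21

Derivation:
byte 0=0xA8: payload=0x28=40, contrib = 40<<0 = 40; acc -> 40, shift -> 7
byte 1=0xC1: payload=0x41=65, contrib = 65<<7 = 8320; acc -> 8360, shift -> 14
byte 2=0x25: payload=0x25=37, contrib = 37<<14 = 606208; acc -> 614568, shift -> 21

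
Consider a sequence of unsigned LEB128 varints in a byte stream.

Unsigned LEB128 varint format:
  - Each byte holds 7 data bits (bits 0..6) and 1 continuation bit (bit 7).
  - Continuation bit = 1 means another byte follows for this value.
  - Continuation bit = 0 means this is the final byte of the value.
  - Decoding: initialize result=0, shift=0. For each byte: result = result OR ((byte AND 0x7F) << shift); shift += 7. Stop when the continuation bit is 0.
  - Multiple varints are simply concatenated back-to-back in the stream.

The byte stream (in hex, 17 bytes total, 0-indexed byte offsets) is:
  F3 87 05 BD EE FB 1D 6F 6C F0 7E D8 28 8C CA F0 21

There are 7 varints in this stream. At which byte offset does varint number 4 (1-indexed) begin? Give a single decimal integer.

Answer: 8

Derivation:
  byte[0]=0xF3 cont=1 payload=0x73=115: acc |= 115<<0 -> acc=115 shift=7
  byte[1]=0x87 cont=1 payload=0x07=7: acc |= 7<<7 -> acc=1011 shift=14
  byte[2]=0x05 cont=0 payload=0x05=5: acc |= 5<<14 -> acc=82931 shift=21 [end]
Varint 1: bytes[0:3] = F3 87 05 -> value 82931 (3 byte(s))
  byte[3]=0xBD cont=1 payload=0x3D=61: acc |= 61<<0 -> acc=61 shift=7
  byte[4]=0xEE cont=1 payload=0x6E=110: acc |= 110<<7 -> acc=14141 shift=14
  byte[5]=0xFB cont=1 payload=0x7B=123: acc |= 123<<14 -> acc=2029373 shift=21
  byte[6]=0x1D cont=0 payload=0x1D=29: acc |= 29<<21 -> acc=62846781 shift=28 [end]
Varint 2: bytes[3:7] = BD EE FB 1D -> value 62846781 (4 byte(s))
  byte[7]=0x6F cont=0 payload=0x6F=111: acc |= 111<<0 -> acc=111 shift=7 [end]
Varint 3: bytes[7:8] = 6F -> value 111 (1 byte(s))
  byte[8]=0x6C cont=0 payload=0x6C=108: acc |= 108<<0 -> acc=108 shift=7 [end]
Varint 4: bytes[8:9] = 6C -> value 108 (1 byte(s))
  byte[9]=0xF0 cont=1 payload=0x70=112: acc |= 112<<0 -> acc=112 shift=7
  byte[10]=0x7E cont=0 payload=0x7E=126: acc |= 126<<7 -> acc=16240 shift=14 [end]
Varint 5: bytes[9:11] = F0 7E -> value 16240 (2 byte(s))
  byte[11]=0xD8 cont=1 payload=0x58=88: acc |= 88<<0 -> acc=88 shift=7
  byte[12]=0x28 cont=0 payload=0x28=40: acc |= 40<<7 -> acc=5208 shift=14 [end]
Varint 6: bytes[11:13] = D8 28 -> value 5208 (2 byte(s))
  byte[13]=0x8C cont=1 payload=0x0C=12: acc |= 12<<0 -> acc=12 shift=7
  byte[14]=0xCA cont=1 payload=0x4A=74: acc |= 74<<7 -> acc=9484 shift=14
  byte[15]=0xF0 cont=1 payload=0x70=112: acc |= 112<<14 -> acc=1844492 shift=21
  byte[16]=0x21 cont=0 payload=0x21=33: acc |= 33<<21 -> acc=71050508 shift=28 [end]
Varint 7: bytes[13:17] = 8C CA F0 21 -> value 71050508 (4 byte(s))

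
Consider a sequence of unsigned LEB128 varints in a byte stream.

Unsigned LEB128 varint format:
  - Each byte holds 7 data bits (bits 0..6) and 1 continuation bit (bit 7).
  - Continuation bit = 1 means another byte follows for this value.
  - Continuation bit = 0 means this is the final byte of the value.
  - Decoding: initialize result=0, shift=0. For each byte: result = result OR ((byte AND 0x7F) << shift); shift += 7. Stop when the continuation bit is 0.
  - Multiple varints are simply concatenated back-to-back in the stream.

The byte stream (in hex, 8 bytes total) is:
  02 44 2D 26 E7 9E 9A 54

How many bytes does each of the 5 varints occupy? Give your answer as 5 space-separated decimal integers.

Answer: 1 1 1 1 4

Derivation:
  byte[0]=0x02 cont=0 payload=0x02=2: acc |= 2<<0 -> acc=2 shift=7 [end]
Varint 1: bytes[0:1] = 02 -> value 2 (1 byte(s))
  byte[1]=0x44 cont=0 payload=0x44=68: acc |= 68<<0 -> acc=68 shift=7 [end]
Varint 2: bytes[1:2] = 44 -> value 68 (1 byte(s))
  byte[2]=0x2D cont=0 payload=0x2D=45: acc |= 45<<0 -> acc=45 shift=7 [end]
Varint 3: bytes[2:3] = 2D -> value 45 (1 byte(s))
  byte[3]=0x26 cont=0 payload=0x26=38: acc |= 38<<0 -> acc=38 shift=7 [end]
Varint 4: bytes[3:4] = 26 -> value 38 (1 byte(s))
  byte[4]=0xE7 cont=1 payload=0x67=103: acc |= 103<<0 -> acc=103 shift=7
  byte[5]=0x9E cont=1 payload=0x1E=30: acc |= 30<<7 -> acc=3943 shift=14
  byte[6]=0x9A cont=1 payload=0x1A=26: acc |= 26<<14 -> acc=429927 shift=21
  byte[7]=0x54 cont=0 payload=0x54=84: acc |= 84<<21 -> acc=176590695 shift=28 [end]
Varint 5: bytes[4:8] = E7 9E 9A 54 -> value 176590695 (4 byte(s))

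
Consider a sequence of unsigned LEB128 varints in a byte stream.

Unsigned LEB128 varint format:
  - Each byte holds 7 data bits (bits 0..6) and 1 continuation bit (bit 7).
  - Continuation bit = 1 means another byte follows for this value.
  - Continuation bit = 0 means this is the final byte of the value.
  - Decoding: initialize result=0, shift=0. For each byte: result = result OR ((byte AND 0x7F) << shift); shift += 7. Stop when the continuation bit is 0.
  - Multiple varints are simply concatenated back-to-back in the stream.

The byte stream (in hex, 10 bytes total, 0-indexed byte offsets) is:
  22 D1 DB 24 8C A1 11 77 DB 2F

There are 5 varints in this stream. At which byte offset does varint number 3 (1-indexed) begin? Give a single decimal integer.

Answer: 4

Derivation:
  byte[0]=0x22 cont=0 payload=0x22=34: acc |= 34<<0 -> acc=34 shift=7 [end]
Varint 1: bytes[0:1] = 22 -> value 34 (1 byte(s))
  byte[1]=0xD1 cont=1 payload=0x51=81: acc |= 81<<0 -> acc=81 shift=7
  byte[2]=0xDB cont=1 payload=0x5B=91: acc |= 91<<7 -> acc=11729 shift=14
  byte[3]=0x24 cont=0 payload=0x24=36: acc |= 36<<14 -> acc=601553 shift=21 [end]
Varint 2: bytes[1:4] = D1 DB 24 -> value 601553 (3 byte(s))
  byte[4]=0x8C cont=1 payload=0x0C=12: acc |= 12<<0 -> acc=12 shift=7
  byte[5]=0xA1 cont=1 payload=0x21=33: acc |= 33<<7 -> acc=4236 shift=14
  byte[6]=0x11 cont=0 payload=0x11=17: acc |= 17<<14 -> acc=282764 shift=21 [end]
Varint 3: bytes[4:7] = 8C A1 11 -> value 282764 (3 byte(s))
  byte[7]=0x77 cont=0 payload=0x77=119: acc |= 119<<0 -> acc=119 shift=7 [end]
Varint 4: bytes[7:8] = 77 -> value 119 (1 byte(s))
  byte[8]=0xDB cont=1 payload=0x5B=91: acc |= 91<<0 -> acc=91 shift=7
  byte[9]=0x2F cont=0 payload=0x2F=47: acc |= 47<<7 -> acc=6107 shift=14 [end]
Varint 5: bytes[8:10] = DB 2F -> value 6107 (2 byte(s))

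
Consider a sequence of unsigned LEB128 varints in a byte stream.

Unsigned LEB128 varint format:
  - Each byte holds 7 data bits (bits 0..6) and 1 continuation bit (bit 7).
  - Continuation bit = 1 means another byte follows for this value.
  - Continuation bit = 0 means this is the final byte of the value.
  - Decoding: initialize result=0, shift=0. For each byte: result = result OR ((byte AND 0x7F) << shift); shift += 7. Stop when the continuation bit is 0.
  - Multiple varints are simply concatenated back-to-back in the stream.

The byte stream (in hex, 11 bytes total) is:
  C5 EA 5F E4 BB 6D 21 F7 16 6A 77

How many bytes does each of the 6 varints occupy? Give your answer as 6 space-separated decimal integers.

  byte[0]=0xC5 cont=1 payload=0x45=69: acc |= 69<<0 -> acc=69 shift=7
  byte[1]=0xEA cont=1 payload=0x6A=106: acc |= 106<<7 -> acc=13637 shift=14
  byte[2]=0x5F cont=0 payload=0x5F=95: acc |= 95<<14 -> acc=1570117 shift=21 [end]
Varint 1: bytes[0:3] = C5 EA 5F -> value 1570117 (3 byte(s))
  byte[3]=0xE4 cont=1 payload=0x64=100: acc |= 100<<0 -> acc=100 shift=7
  byte[4]=0xBB cont=1 payload=0x3B=59: acc |= 59<<7 -> acc=7652 shift=14
  byte[5]=0x6D cont=0 payload=0x6D=109: acc |= 109<<14 -> acc=1793508 shift=21 [end]
Varint 2: bytes[3:6] = E4 BB 6D -> value 1793508 (3 byte(s))
  byte[6]=0x21 cont=0 payload=0x21=33: acc |= 33<<0 -> acc=33 shift=7 [end]
Varint 3: bytes[6:7] = 21 -> value 33 (1 byte(s))
  byte[7]=0xF7 cont=1 payload=0x77=119: acc |= 119<<0 -> acc=119 shift=7
  byte[8]=0x16 cont=0 payload=0x16=22: acc |= 22<<7 -> acc=2935 shift=14 [end]
Varint 4: bytes[7:9] = F7 16 -> value 2935 (2 byte(s))
  byte[9]=0x6A cont=0 payload=0x6A=106: acc |= 106<<0 -> acc=106 shift=7 [end]
Varint 5: bytes[9:10] = 6A -> value 106 (1 byte(s))
  byte[10]=0x77 cont=0 payload=0x77=119: acc |= 119<<0 -> acc=119 shift=7 [end]
Varint 6: bytes[10:11] = 77 -> value 119 (1 byte(s))

Answer: 3 3 1 2 1 1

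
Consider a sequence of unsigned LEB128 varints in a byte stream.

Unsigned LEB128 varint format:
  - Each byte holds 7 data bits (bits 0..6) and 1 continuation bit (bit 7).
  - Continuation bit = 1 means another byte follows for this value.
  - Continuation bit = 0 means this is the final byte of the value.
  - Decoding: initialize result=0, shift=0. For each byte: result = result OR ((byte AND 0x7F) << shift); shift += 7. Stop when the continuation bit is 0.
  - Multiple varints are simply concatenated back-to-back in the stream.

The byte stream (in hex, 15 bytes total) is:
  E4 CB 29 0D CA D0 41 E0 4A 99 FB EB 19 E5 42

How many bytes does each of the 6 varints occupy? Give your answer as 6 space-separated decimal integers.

Answer: 3 1 3 2 4 2

Derivation:
  byte[0]=0xE4 cont=1 payload=0x64=100: acc |= 100<<0 -> acc=100 shift=7
  byte[1]=0xCB cont=1 payload=0x4B=75: acc |= 75<<7 -> acc=9700 shift=14
  byte[2]=0x29 cont=0 payload=0x29=41: acc |= 41<<14 -> acc=681444 shift=21 [end]
Varint 1: bytes[0:3] = E4 CB 29 -> value 681444 (3 byte(s))
  byte[3]=0x0D cont=0 payload=0x0D=13: acc |= 13<<0 -> acc=13 shift=7 [end]
Varint 2: bytes[3:4] = 0D -> value 13 (1 byte(s))
  byte[4]=0xCA cont=1 payload=0x4A=74: acc |= 74<<0 -> acc=74 shift=7
  byte[5]=0xD0 cont=1 payload=0x50=80: acc |= 80<<7 -> acc=10314 shift=14
  byte[6]=0x41 cont=0 payload=0x41=65: acc |= 65<<14 -> acc=1075274 shift=21 [end]
Varint 3: bytes[4:7] = CA D0 41 -> value 1075274 (3 byte(s))
  byte[7]=0xE0 cont=1 payload=0x60=96: acc |= 96<<0 -> acc=96 shift=7
  byte[8]=0x4A cont=0 payload=0x4A=74: acc |= 74<<7 -> acc=9568 shift=14 [end]
Varint 4: bytes[7:9] = E0 4A -> value 9568 (2 byte(s))
  byte[9]=0x99 cont=1 payload=0x19=25: acc |= 25<<0 -> acc=25 shift=7
  byte[10]=0xFB cont=1 payload=0x7B=123: acc |= 123<<7 -> acc=15769 shift=14
  byte[11]=0xEB cont=1 payload=0x6B=107: acc |= 107<<14 -> acc=1768857 shift=21
  byte[12]=0x19 cont=0 payload=0x19=25: acc |= 25<<21 -> acc=54197657 shift=28 [end]
Varint 5: bytes[9:13] = 99 FB EB 19 -> value 54197657 (4 byte(s))
  byte[13]=0xE5 cont=1 payload=0x65=101: acc |= 101<<0 -> acc=101 shift=7
  byte[14]=0x42 cont=0 payload=0x42=66: acc |= 66<<7 -> acc=8549 shift=14 [end]
Varint 6: bytes[13:15] = E5 42 -> value 8549 (2 byte(s))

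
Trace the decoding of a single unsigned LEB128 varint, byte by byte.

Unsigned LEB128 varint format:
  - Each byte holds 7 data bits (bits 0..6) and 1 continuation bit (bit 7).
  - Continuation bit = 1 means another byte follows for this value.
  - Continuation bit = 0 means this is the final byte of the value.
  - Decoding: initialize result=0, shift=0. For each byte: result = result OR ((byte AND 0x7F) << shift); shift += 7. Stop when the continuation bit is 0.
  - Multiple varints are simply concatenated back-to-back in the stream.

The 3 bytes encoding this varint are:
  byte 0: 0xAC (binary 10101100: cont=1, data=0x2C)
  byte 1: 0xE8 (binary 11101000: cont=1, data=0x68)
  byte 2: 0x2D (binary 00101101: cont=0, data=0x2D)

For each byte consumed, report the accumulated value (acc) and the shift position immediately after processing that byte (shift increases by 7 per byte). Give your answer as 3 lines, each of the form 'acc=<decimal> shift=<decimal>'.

Answer: acc=44 shift=7
acc=13356 shift=14
acc=750636 shift=21

Derivation:
byte 0=0xAC: payload=0x2C=44, contrib = 44<<0 = 44; acc -> 44, shift -> 7
byte 1=0xE8: payload=0x68=104, contrib = 104<<7 = 13312; acc -> 13356, shift -> 14
byte 2=0x2D: payload=0x2D=45, contrib = 45<<14 = 737280; acc -> 750636, shift -> 21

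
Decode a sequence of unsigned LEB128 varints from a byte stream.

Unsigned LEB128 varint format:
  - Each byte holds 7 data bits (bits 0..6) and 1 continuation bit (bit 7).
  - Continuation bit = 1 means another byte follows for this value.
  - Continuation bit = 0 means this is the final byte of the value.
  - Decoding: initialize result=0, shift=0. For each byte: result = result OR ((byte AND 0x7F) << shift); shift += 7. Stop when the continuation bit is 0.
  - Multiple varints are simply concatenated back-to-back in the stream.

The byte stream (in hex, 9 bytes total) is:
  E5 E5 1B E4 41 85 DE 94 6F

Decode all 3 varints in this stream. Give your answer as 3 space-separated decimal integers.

  byte[0]=0xE5 cont=1 payload=0x65=101: acc |= 101<<0 -> acc=101 shift=7
  byte[1]=0xE5 cont=1 payload=0x65=101: acc |= 101<<7 -> acc=13029 shift=14
  byte[2]=0x1B cont=0 payload=0x1B=27: acc |= 27<<14 -> acc=455397 shift=21 [end]
Varint 1: bytes[0:3] = E5 E5 1B -> value 455397 (3 byte(s))
  byte[3]=0xE4 cont=1 payload=0x64=100: acc |= 100<<0 -> acc=100 shift=7
  byte[4]=0x41 cont=0 payload=0x41=65: acc |= 65<<7 -> acc=8420 shift=14 [end]
Varint 2: bytes[3:5] = E4 41 -> value 8420 (2 byte(s))
  byte[5]=0x85 cont=1 payload=0x05=5: acc |= 5<<0 -> acc=5 shift=7
  byte[6]=0xDE cont=1 payload=0x5E=94: acc |= 94<<7 -> acc=12037 shift=14
  byte[7]=0x94 cont=1 payload=0x14=20: acc |= 20<<14 -> acc=339717 shift=21
  byte[8]=0x6F cont=0 payload=0x6F=111: acc |= 111<<21 -> acc=233123589 shift=28 [end]
Varint 3: bytes[5:9] = 85 DE 94 6F -> value 233123589 (4 byte(s))

Answer: 455397 8420 233123589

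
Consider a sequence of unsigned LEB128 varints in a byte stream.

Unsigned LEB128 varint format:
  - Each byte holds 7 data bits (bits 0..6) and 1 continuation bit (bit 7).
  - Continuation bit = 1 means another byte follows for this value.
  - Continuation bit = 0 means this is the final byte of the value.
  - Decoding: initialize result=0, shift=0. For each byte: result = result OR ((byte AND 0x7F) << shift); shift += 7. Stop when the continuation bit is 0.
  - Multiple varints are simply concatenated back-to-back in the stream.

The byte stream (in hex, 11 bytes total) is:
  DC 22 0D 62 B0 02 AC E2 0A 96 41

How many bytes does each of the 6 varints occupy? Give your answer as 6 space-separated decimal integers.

  byte[0]=0xDC cont=1 payload=0x5C=92: acc |= 92<<0 -> acc=92 shift=7
  byte[1]=0x22 cont=0 payload=0x22=34: acc |= 34<<7 -> acc=4444 shift=14 [end]
Varint 1: bytes[0:2] = DC 22 -> value 4444 (2 byte(s))
  byte[2]=0x0D cont=0 payload=0x0D=13: acc |= 13<<0 -> acc=13 shift=7 [end]
Varint 2: bytes[2:3] = 0D -> value 13 (1 byte(s))
  byte[3]=0x62 cont=0 payload=0x62=98: acc |= 98<<0 -> acc=98 shift=7 [end]
Varint 3: bytes[3:4] = 62 -> value 98 (1 byte(s))
  byte[4]=0xB0 cont=1 payload=0x30=48: acc |= 48<<0 -> acc=48 shift=7
  byte[5]=0x02 cont=0 payload=0x02=2: acc |= 2<<7 -> acc=304 shift=14 [end]
Varint 4: bytes[4:6] = B0 02 -> value 304 (2 byte(s))
  byte[6]=0xAC cont=1 payload=0x2C=44: acc |= 44<<0 -> acc=44 shift=7
  byte[7]=0xE2 cont=1 payload=0x62=98: acc |= 98<<7 -> acc=12588 shift=14
  byte[8]=0x0A cont=0 payload=0x0A=10: acc |= 10<<14 -> acc=176428 shift=21 [end]
Varint 5: bytes[6:9] = AC E2 0A -> value 176428 (3 byte(s))
  byte[9]=0x96 cont=1 payload=0x16=22: acc |= 22<<0 -> acc=22 shift=7
  byte[10]=0x41 cont=0 payload=0x41=65: acc |= 65<<7 -> acc=8342 shift=14 [end]
Varint 6: bytes[9:11] = 96 41 -> value 8342 (2 byte(s))

Answer: 2 1 1 2 3 2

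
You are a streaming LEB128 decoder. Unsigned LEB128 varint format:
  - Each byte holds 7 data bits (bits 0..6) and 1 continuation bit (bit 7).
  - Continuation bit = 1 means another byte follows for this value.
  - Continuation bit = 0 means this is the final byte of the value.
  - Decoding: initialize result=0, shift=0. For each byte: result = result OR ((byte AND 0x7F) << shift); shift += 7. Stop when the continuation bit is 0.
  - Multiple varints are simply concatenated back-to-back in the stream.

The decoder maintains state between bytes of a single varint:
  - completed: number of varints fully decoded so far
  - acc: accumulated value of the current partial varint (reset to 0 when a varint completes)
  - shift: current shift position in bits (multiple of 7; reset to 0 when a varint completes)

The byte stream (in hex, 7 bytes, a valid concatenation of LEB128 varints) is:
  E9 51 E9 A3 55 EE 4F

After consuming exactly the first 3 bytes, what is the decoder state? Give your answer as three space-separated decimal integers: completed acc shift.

Answer: 1 105 7

Derivation:
byte[0]=0xE9 cont=1 payload=0x69: acc |= 105<<0 -> completed=0 acc=105 shift=7
byte[1]=0x51 cont=0 payload=0x51: varint #1 complete (value=10473); reset -> completed=1 acc=0 shift=0
byte[2]=0xE9 cont=1 payload=0x69: acc |= 105<<0 -> completed=1 acc=105 shift=7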